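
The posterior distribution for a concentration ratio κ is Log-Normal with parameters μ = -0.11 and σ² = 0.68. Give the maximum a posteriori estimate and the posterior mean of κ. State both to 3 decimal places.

Mode = exp(μ − σ²) = exp(-0.79) = 0.454.
Mean = exp(μ + σ²/2) = exp(0.230) = 1.259.

maximum a posteriori estimate = 0.454, posterior mean = 1.259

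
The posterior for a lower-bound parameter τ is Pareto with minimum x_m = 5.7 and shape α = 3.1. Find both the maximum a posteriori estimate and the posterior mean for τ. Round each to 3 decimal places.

MAP = 5.700; posterior mean = 8.414

The Pareto density is strictly decreasing on [x_m, ∞), so the mode is x_m = 5.700.
Mean = α·x_m/(α−1) = 3.1·5.7/2.1 = 8.414.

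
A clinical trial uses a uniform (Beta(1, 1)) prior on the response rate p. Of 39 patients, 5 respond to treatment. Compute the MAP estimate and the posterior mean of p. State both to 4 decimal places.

MAP = 0.1282; posterior mean = 0.1463

Posterior: Beta(1+5, 1+34) = Beta(6, 35).
Mode = (6−1)/(6+35−2) = 5/39 = 0.1282.
With a flat prior the MAP equals the MLE, 5/39.
Mean = 6/(6+35) = 6/41 = 0.1463.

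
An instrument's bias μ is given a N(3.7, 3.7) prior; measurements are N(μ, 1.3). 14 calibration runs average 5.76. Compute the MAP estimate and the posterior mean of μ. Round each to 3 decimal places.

MAP = 5.710; posterior mean = 5.710

Posterior for μ is Normal. Precision-weighted mean: (1/3.7·3.7 + 14/1.3·5.76) / (1/3.7 + 14/1.3) = 5.710.
A Normal posterior is symmetric, so mode = mean.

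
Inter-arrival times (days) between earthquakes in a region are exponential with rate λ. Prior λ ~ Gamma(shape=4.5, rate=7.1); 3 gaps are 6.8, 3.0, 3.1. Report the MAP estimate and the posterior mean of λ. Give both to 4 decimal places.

Σ times = 12.9. Posterior: Gamma(shape = 4.5+3 = 7.5, rate = 7.1+12.9 = 20.0).
Mode = (α−1)/β = 6.5/20.0 = 0.3250.
Mean = α/β = 7.5/20.0 = 0.3750.

MAP: 0.3250. Posterior mean: 0.3750.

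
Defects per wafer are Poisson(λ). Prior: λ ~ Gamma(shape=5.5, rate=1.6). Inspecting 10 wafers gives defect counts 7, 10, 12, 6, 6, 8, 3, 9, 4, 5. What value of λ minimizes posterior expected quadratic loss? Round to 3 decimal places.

Σ counts = 70. Posterior: Gamma(shape = 5.5+70 = 75.5, rate = 1.6+10 = 11.6).
Mode = (α−1)/β = 74.5/11.6 = 6.422.
Mean = α/β = 75.5/11.6 = 6.509.
Quadratic loss ⇒ the optimal estimator is the posterior mean.

6.509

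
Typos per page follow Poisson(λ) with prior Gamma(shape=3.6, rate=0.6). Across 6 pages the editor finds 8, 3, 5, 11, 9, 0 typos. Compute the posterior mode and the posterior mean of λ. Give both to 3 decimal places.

Σ counts = 36. Posterior: Gamma(shape = 3.6+36 = 39.6, rate = 0.6+6 = 6.6).
Mode = (α−1)/β = 38.6/6.6 = 5.848.
Mean = α/β = 39.6/6.6 = 6.000.
Right-skewed posterior ⇒ mode < mean.

posterior mode = 5.848, posterior mean = 6.000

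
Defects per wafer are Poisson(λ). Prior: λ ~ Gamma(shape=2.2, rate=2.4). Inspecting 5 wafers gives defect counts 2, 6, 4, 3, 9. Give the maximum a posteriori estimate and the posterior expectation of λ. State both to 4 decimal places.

Σ counts = 24. Posterior: Gamma(shape = 2.2+24 = 26.2, rate = 2.4+5 = 7.4).
Mode = (α−1)/β = 25.2/7.4 = 3.4054.
Mean = α/β = 26.2/7.4 = 3.5405.

MAP = 3.4054, posterior mean = 3.5405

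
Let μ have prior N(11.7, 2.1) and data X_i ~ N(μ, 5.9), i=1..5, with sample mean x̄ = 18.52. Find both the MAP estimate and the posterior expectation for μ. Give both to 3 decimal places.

MAP estimate = 16.066, posterior expectation = 16.066

Posterior for μ is Normal. Precision-weighted mean: (1/2.1·11.7 + 5/5.9·18.52) / (1/2.1 + 5/5.9) = 16.066.
A Normal posterior is symmetric, so mode = mean.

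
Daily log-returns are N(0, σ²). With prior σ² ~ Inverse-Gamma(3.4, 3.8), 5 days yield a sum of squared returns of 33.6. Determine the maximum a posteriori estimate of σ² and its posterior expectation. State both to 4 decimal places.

Posterior: Inverse-Gamma(shape = 3.4+5/2 = 5.9, scale = 3.8+33.6/2 = 20.6).
Mode = β/(α+1) = 20.6/6.9 = 2.9855.
Mean = β/(α−1) = 20.6/4.9 = 4.2041.

σ²_MAP = 2.9855, E[σ²|data] = 4.2041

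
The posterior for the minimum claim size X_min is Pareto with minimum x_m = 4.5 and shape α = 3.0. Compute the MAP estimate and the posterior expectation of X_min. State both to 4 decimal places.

The Pareto density is strictly decreasing on [x_m, ∞), so the mode is x_m = 4.5000.
Mean = α·x_m/(α−1) = 3.0·4.5/2.0 = 6.7500.

MAP estimate = 4.5000, posterior expectation = 6.7500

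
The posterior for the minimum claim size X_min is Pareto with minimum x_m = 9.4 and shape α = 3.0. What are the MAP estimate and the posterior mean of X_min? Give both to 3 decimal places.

MAP = 9.400, posterior mean = 14.100

The Pareto density is strictly decreasing on [x_m, ∞), so the mode is x_m = 9.400.
Mean = α·x_m/(α−1) = 3.0·9.4/2.0 = 14.100.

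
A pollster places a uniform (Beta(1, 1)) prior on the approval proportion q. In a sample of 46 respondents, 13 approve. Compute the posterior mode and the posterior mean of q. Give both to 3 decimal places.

Posterior: Beta(1+13, 1+33) = Beta(14, 34).
Mode = (14−1)/(14+34−2) = 13/46 = 0.283.
With a flat prior the MAP equals the MLE, 13/46.
Mean = 14/(14+34) = 14/48 = 0.292.

MAP: 0.283. Posterior mean: 0.292.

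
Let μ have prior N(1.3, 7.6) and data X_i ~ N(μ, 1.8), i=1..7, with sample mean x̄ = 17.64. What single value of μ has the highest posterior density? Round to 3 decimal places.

17.105

Posterior for μ is Normal. Precision-weighted mean: (1/7.6·1.3 + 7/1.8·17.64) / (1/7.6 + 7/1.8) = 17.105.
A Normal posterior is symmetric, so mode = mean.
This is the posterior mode — the MAP estimate.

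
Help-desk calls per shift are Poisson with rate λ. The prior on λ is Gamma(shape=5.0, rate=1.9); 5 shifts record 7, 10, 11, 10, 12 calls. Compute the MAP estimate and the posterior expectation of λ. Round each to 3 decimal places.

Σ counts = 50. Posterior: Gamma(shape = 5.0+50 = 55.0, rate = 1.9+5 = 6.9).
Mode = (α−1)/β = 54.0/6.9 = 7.826.
Mean = α/β = 55.0/6.9 = 7.971.

λ_MAP = 7.826, E[λ|data] = 7.971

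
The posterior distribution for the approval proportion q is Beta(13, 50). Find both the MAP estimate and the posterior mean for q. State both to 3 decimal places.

MAP = 0.197, posterior mean = 0.206

Mode = (13−1)/(13+50−2) = 12/61 = 0.197.
Mean = 13/(13+50) = 13/63 = 0.206.
Mean > mode: the posterior has a right tail.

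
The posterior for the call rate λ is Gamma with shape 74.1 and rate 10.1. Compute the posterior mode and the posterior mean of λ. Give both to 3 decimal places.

MAP = 7.238, posterior mean = 7.337

Mode = (α−1)/β = 73.1/10.1 = 7.238.
Mean = α/β = 74.1/10.1 = 7.337.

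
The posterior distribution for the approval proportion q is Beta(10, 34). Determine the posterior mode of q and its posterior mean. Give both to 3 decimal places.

MAP = 0.214, posterior mean = 0.227

Mode = (10−1)/(10+34−2) = 9/42 = 0.214.
Mean = 10/(10+34) = 10/44 = 0.227.
The mean is pulled above the mode by the posterior's right skew.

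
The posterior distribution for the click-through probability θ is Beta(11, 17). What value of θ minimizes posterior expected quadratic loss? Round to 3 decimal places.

0.393

Mode = (11−1)/(11+17−2) = 10/26 = 0.385.
Mean = 11/(11+17) = 11/28 = 0.393.
Quadratic loss ⇒ the optimal estimator is the posterior mean.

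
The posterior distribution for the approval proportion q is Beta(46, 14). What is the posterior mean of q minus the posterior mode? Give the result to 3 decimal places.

-0.009

Mode = (46−1)/(46+14−2) = 45/58 = 0.776.
Mean = 46/(46+14) = 46/60 = 0.767.
Difference = 0.767 − 0.776 = -0.009.
Left-skewed posterior ⇒ mean < mode.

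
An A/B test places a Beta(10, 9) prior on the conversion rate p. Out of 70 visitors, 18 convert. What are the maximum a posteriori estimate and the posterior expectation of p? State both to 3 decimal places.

maximum a posteriori estimate = 0.310, posterior expectation = 0.315

Posterior: Beta(10+18, 9+52) = Beta(28, 61).
Mode = (28−1)/(28+61−2) = 27/87 = 0.310.
Mean = 28/(28+61) = 28/89 = 0.315.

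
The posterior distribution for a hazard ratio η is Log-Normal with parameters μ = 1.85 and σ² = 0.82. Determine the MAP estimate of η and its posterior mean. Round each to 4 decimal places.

η_MAP = 2.8011, E[η|data] = 9.5831

Mode = exp(μ − σ²) = exp(1.03) = 2.8011.
Mean = exp(μ + σ²/2) = exp(2.260) = 9.5831.
Mean > mode: the posterior has a right tail.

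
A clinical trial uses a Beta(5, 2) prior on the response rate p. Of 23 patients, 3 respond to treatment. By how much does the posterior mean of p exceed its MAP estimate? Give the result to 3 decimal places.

0.017

Posterior: Beta(5+3, 2+20) = Beta(8, 22).
Mode = (8−1)/(8+22−2) = 7/28 = 0.250.
Mean = 8/(8+22) = 8/30 = 0.267.
Difference = 0.267 − 0.250 = 0.017.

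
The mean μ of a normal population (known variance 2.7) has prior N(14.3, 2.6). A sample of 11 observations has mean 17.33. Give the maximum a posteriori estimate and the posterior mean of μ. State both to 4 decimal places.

Posterior for μ is Normal. Precision-weighted mean: (1/2.6·14.3 + 11/2.7·17.33) / (1/2.6 + 11/2.7) = 17.0686.
A Normal posterior is symmetric, so mode = mean.

MAP: 17.0686. Posterior mean: 17.0686.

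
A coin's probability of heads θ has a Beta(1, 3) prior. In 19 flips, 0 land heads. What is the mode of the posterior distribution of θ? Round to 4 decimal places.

0.0000

Posterior: Beta(1+0, 3+19) = Beta(1, 22).
Since α = 1 ≤ 1 and β > 1, the Beta density is monotone decreasing on [0,1]; the mode is at 0.
Mean = 1/(1+22) = 0.0435.
This is the posterior mode — the MAP estimate.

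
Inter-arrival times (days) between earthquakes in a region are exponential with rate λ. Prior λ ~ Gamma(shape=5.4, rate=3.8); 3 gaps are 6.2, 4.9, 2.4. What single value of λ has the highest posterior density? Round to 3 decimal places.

0.428

Σ times = 13.5. Posterior: Gamma(shape = 5.4+3 = 8.4, rate = 3.8+13.5 = 17.3).
Mode = (α−1)/β = 7.4/17.3 = 0.428.
Mean = α/β = 8.4/17.3 = 0.486.
This is the posterior mode — the MAP estimate.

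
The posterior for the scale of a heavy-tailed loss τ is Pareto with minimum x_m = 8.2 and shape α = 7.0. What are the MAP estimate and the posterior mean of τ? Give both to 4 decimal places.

τ_MAP = 8.2000, E[τ|data] = 9.5667

The Pareto density is strictly decreasing on [x_m, ∞), so the mode is x_m = 8.2000.
Mean = α·x_m/(α−1) = 7.0·8.2/6.0 = 9.5667.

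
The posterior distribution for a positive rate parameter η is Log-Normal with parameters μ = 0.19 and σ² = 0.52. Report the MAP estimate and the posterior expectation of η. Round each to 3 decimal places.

Mode = exp(μ − σ²) = exp(-0.33) = 0.719.
Mean = exp(μ + σ²/2) = exp(0.450) = 1.568.

MAP = 0.719, posterior mean = 1.568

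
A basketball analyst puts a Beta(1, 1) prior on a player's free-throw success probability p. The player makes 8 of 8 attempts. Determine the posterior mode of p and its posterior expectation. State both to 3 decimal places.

MAP = 1.000; posterior mean = 0.900

Posterior: Beta(1+8, 1+0) = Beta(9, 1).
Since β = 1 ≤ 1 and α > 1, the Beta density is monotone increasing on [0,1]; the mode is at 1.
Mean = 9/(9+1) = 0.900.
The mean is pulled below the mode by the posterior's left skew.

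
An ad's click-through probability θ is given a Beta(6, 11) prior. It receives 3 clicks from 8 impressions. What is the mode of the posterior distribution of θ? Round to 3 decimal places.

0.348

Posterior: Beta(6+3, 11+5) = Beta(9, 16).
Mode = (9−1)/(9+16−2) = 8/23 = 0.348.
Mean = 9/(9+16) = 9/25 = 0.360.
This is the posterior mode — the MAP estimate.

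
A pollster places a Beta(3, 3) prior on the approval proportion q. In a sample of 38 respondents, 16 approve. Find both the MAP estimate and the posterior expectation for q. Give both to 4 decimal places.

Posterior: Beta(3+16, 3+22) = Beta(19, 25).
Mode = (19−1)/(19+25−2) = 18/42 = 0.4286.
Mean = 19/(19+25) = 19/44 = 0.4318.
Right-skewed posterior ⇒ mode < mean.

MAP = 0.4286, posterior mean = 0.4318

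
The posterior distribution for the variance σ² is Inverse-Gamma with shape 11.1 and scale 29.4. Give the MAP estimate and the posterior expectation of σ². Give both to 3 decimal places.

MAP: 2.430. Posterior mean: 2.911.

Mode = β/(α+1) = 29.4/12.1 = 2.430.
Mean = β/(α−1) = 29.4/10.1 = 2.911.
Right-skewed posterior ⇒ mode < mean.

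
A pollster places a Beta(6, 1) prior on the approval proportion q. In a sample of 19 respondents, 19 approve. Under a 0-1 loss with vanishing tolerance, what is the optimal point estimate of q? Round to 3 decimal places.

Posterior: Beta(6+19, 1+0) = Beta(25, 1).
Since β = 1 ≤ 1 and α > 1, the Beta density is monotone increasing on [0,1]; the mode is at 1.
Mean = 25/(25+1) = 0.962.
This is the posterior mode — the MAP estimate.

1.000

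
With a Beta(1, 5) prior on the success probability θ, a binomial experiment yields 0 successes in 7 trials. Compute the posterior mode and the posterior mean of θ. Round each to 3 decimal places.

MAP: 0.000. Posterior mean: 0.077.

Posterior: Beta(1+0, 5+7) = Beta(1, 12).
Since α = 1 ≤ 1 and β > 1, the Beta density is monotone decreasing on [0,1]; the mode is at 0.
Mean = 1/(1+12) = 0.077.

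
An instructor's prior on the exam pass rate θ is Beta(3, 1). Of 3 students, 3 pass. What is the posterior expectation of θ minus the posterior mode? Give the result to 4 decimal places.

Posterior: Beta(3+3, 1+0) = Beta(6, 1).
Since β = 1 ≤ 1 and α > 1, the Beta density is monotone increasing on [0,1]; the mode is at 1.
Mean = 6/(6+1) = 0.8571.
Difference = 0.8571 − 1.0000 = -0.1429.

-0.1429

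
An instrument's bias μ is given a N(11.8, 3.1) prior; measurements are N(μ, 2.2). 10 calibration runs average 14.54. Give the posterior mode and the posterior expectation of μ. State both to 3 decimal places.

Posterior for μ is Normal. Precision-weighted mean: (1/3.1·11.8 + 10/2.2·14.54) / (1/3.1 + 10/2.2) = 14.358.
A Normal posterior is symmetric, so mode = mean.

μ_MAP = 14.358, E[μ|data] = 14.358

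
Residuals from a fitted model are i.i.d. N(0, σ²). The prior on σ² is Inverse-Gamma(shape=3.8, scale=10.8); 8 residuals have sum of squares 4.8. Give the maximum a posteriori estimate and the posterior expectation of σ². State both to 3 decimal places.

MAP: 1.500. Posterior mean: 1.941.

Posterior: Inverse-Gamma(shape = 3.8+8/2 = 7.8, scale = 10.8+4.8/2 = 13.2).
Mode = β/(α+1) = 13.2/8.8 = 1.500.
Mean = β/(α−1) = 13.2/6.8 = 1.941.
Right-skewed posterior ⇒ mode < mean.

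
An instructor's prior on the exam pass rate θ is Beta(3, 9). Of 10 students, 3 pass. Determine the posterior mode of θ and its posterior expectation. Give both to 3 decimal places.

MAP = 0.250, posterior mean = 0.273

Posterior: Beta(3+3, 9+7) = Beta(6, 16).
Mode = (6−1)/(6+16−2) = 5/20 = 0.250.
Mean = 6/(6+16) = 6/22 = 0.273.
The mean is pulled above the mode by the posterior's right skew.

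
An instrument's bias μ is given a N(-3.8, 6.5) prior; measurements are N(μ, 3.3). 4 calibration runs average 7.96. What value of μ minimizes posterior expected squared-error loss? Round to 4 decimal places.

6.6355

Posterior for μ is Normal. Precision-weighted mean: (1/6.5·-3.8 + 4/3.3·7.96) / (1/6.5 + 4/3.3) = 6.6355.
A Normal posterior is symmetric, so mode = mean.
Squared-error loss ⇒ the optimal estimator is the posterior mean.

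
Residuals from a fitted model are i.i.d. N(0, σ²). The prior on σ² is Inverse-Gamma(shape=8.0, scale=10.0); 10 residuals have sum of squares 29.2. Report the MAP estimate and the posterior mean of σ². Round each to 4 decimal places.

MAP = 1.7571; posterior mean = 2.0500

Posterior: Inverse-Gamma(shape = 8.0+10/2 = 13.0, scale = 10.0+29.2/2 = 24.6).
Mode = β/(α+1) = 24.6/14.0 = 1.7571.
Mean = β/(α−1) = 24.6/12.0 = 2.0500.
Right-skewed posterior ⇒ mode < mean.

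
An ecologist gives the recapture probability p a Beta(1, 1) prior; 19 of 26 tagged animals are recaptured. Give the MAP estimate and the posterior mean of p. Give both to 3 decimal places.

MAP: 0.731. Posterior mean: 0.714.

Posterior: Beta(1+19, 1+7) = Beta(20, 8).
Mode = (20−1)/(20+8−2) = 19/26 = 0.731.
With a flat prior the MAP equals the MLE, 19/26.
Mean = 20/(20+8) = 20/28 = 0.714.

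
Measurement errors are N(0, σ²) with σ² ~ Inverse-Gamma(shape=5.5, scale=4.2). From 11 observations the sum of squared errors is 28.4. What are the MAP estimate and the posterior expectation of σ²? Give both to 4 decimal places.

Posterior: Inverse-Gamma(shape = 5.5+11/2 = 11.0, scale = 4.2+28.4/2 = 18.4).
Mode = β/(α+1) = 18.4/12.0 = 1.5333.
Mean = β/(α−1) = 18.4/10.0 = 1.8400.
The mean is pulled above the mode by the posterior's right skew.

MAP = 1.5333, posterior mean = 1.8400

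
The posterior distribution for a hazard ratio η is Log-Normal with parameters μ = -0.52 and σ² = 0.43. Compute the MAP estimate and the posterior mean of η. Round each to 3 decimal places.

MAP estimate = 0.387, posterior mean = 0.737

Mode = exp(μ − σ²) = exp(-0.95) = 0.387.
Mean = exp(μ + σ²/2) = exp(-0.305) = 0.737.
Mean > mode: the posterior has a right tail.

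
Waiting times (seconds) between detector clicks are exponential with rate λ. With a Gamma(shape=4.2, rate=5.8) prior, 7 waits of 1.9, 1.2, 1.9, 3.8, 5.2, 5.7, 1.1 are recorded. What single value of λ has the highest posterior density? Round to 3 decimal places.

0.383

Σ times = 20.8. Posterior: Gamma(shape = 4.2+7 = 11.2, rate = 5.8+20.8 = 26.6).
Mode = (α−1)/β = 10.2/26.6 = 0.383.
Mean = α/β = 11.2/26.6 = 0.421.
This is the posterior mode — the MAP estimate.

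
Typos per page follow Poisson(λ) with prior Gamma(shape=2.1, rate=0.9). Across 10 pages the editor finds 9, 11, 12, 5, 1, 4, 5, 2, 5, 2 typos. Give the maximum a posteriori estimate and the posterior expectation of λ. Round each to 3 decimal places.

Σ counts = 56. Posterior: Gamma(shape = 2.1+56 = 58.1, rate = 0.9+10 = 10.9).
Mode = (α−1)/β = 57.1/10.9 = 5.239.
Mean = α/β = 58.1/10.9 = 5.330.

maximum a posteriori estimate = 5.239, posterior expectation = 5.330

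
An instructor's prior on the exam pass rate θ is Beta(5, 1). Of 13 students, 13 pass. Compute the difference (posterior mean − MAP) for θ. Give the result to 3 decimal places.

-0.053

Posterior: Beta(5+13, 1+0) = Beta(18, 1).
Since β = 1 ≤ 1 and α > 1, the Beta density is monotone increasing on [0,1]; the mode is at 1.
Mean = 18/(18+1) = 0.947.
Difference = 0.947 − 1.000 = -0.053.
The posterior is left-skewed, so the mode exceeds the mean.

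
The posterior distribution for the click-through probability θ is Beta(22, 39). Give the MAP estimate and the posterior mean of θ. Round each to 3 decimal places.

MAP = 0.356, posterior mean = 0.361

Mode = (22−1)/(22+39−2) = 21/59 = 0.356.
Mean = 22/(22+39) = 22/61 = 0.361.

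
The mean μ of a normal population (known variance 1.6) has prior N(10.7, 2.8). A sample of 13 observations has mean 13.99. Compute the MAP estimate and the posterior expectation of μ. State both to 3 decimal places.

μ_MAP = 13.851, E[μ|data] = 13.851

Posterior for μ is Normal. Precision-weighted mean: (1/2.8·10.7 + 13/1.6·13.99) / (1/2.8 + 13/1.6) = 13.851.
A Normal posterior is symmetric, so mode = mean.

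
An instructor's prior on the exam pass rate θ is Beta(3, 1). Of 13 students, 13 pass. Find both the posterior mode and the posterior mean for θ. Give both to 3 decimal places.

Posterior: Beta(3+13, 1+0) = Beta(16, 1).
Since β = 1 ≤ 1 and α > 1, the Beta density is monotone increasing on [0,1]; the mode is at 1.
Mean = 16/(16+1) = 0.941.

MAP = 1.000, posterior mean = 0.941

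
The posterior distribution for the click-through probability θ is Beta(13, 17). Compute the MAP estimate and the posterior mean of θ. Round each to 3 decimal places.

Mode = (13−1)/(13+17−2) = 12/28 = 0.429.
Mean = 13/(13+17) = 13/30 = 0.433.
The mean is pulled above the mode by the posterior's right skew.

MAP: 0.429. Posterior mean: 0.433.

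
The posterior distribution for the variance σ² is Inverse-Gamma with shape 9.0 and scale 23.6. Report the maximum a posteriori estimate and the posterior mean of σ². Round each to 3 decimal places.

MAP: 2.360. Posterior mean: 2.950.

Mode = β/(α+1) = 23.6/10.0 = 2.360.
Mean = β/(α−1) = 23.6/8.0 = 2.950.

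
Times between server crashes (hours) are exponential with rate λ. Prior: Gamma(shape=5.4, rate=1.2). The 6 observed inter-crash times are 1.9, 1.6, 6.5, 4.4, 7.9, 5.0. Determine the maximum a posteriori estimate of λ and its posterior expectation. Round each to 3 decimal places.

MAP: 0.365. Posterior mean: 0.400.

Σ times = 27.3. Posterior: Gamma(shape = 5.4+6 = 11.4, rate = 1.2+27.3 = 28.5).
Mode = (α−1)/β = 10.4/28.5 = 0.365.
Mean = α/β = 11.4/28.5 = 0.400.
The posterior is right-skewed, so the mean exceeds the mode.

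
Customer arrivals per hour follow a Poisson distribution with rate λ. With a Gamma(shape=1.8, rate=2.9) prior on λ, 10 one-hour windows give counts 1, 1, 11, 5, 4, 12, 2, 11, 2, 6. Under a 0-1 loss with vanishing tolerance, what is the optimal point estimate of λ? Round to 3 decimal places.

4.326

Σ counts = 55. Posterior: Gamma(shape = 1.8+55 = 56.8, rate = 2.9+10 = 12.9).
Mode = (α−1)/β = 55.8/12.9 = 4.326.
Mean = α/β = 56.8/12.9 = 4.403.
This is the posterior mode — the MAP estimate.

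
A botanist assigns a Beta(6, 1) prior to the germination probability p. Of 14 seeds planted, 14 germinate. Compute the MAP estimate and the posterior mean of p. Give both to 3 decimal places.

Posterior: Beta(6+14, 1+0) = Beta(20, 1).
Since β = 1 ≤ 1 and α > 1, the Beta density is monotone increasing on [0,1]; the mode is at 1.
Mean = 20/(20+1) = 0.952.

MAP: 1.000. Posterior mean: 0.952.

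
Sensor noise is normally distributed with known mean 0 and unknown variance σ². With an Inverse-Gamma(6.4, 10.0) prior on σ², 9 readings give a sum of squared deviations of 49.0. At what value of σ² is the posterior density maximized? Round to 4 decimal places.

2.8992

Posterior: Inverse-Gamma(shape = 6.4+9/2 = 10.9, scale = 10.0+49.0/2 = 34.5).
Mode = β/(α+1) = 34.5/11.9 = 2.8992.
Mean = β/(α−1) = 34.5/9.9 = 3.4848.
This is the posterior mode — the MAP estimate.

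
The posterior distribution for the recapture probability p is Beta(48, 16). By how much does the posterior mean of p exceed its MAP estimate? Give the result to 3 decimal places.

Mode = (48−1)/(48+16−2) = 47/62 = 0.758.
Mean = 48/(48+16) = 48/64 = 0.750.
Difference = 0.750 − 0.758 = -0.008.

-0.008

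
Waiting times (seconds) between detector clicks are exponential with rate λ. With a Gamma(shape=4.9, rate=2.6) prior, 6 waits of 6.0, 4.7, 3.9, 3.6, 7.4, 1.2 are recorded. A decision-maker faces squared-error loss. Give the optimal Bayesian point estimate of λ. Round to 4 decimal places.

Σ times = 26.8. Posterior: Gamma(shape = 4.9+6 = 10.9, rate = 2.6+26.8 = 29.4).
Mode = (α−1)/β = 9.9/29.4 = 0.3367.
Mean = α/β = 10.9/29.4 = 0.3707.
Squared-error loss ⇒ the optimal estimator is the posterior mean.

0.3707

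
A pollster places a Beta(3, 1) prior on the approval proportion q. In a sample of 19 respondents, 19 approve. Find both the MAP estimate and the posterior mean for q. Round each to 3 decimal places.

Posterior: Beta(3+19, 1+0) = Beta(22, 1).
Since β = 1 ≤ 1 and α > 1, the Beta density is monotone increasing on [0,1]; the mode is at 1.
Mean = 22/(22+1) = 0.957.

MAP: 1.000. Posterior mean: 0.957.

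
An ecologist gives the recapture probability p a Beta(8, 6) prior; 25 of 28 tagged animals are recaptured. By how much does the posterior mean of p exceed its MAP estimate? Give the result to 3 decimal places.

Posterior: Beta(8+25, 6+3) = Beta(33, 9).
Mode = (33−1)/(33+9−2) = 32/40 = 0.800.
Mean = 33/(33+9) = 33/42 = 0.786.
Difference = 0.786 − 0.800 = -0.014.
Left-skewed posterior ⇒ mean < mode.

-0.014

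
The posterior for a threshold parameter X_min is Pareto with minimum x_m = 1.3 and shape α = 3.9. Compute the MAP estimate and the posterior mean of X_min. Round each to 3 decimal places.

MAP = 1.300; posterior mean = 1.748

The Pareto density is strictly decreasing on [x_m, ∞), so the mode is x_m = 1.300.
Mean = α·x_m/(α−1) = 3.9·1.3/2.9 = 1.748.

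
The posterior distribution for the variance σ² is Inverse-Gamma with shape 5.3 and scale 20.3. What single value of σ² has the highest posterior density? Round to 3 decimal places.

Mode = β/(α+1) = 20.3/6.3 = 3.222.
Mean = β/(α−1) = 20.3/4.3 = 4.721.
This is the posterior mode — the MAP estimate.

3.222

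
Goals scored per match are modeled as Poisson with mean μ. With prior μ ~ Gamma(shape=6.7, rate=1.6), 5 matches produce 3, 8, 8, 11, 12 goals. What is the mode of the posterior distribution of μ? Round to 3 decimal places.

Σ counts = 42. Posterior: Gamma(shape = 6.7+42 = 48.7, rate = 1.6+5 = 6.6).
Mode = (α−1)/β = 47.7/6.6 = 7.227.
Mean = α/β = 48.7/6.6 = 7.379.
This is the posterior mode — the MAP estimate.

7.227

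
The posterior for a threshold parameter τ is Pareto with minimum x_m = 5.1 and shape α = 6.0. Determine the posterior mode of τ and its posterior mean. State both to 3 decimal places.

posterior mode = 5.100, posterior mean = 6.120

The Pareto density is strictly decreasing on [x_m, ∞), so the mode is x_m = 5.100.
Mean = α·x_m/(α−1) = 6.0·5.1/5.0 = 6.120.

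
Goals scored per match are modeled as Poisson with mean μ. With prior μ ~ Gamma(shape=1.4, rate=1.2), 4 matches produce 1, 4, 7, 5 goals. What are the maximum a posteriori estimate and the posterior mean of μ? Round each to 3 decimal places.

Σ counts = 17. Posterior: Gamma(shape = 1.4+17 = 18.4, rate = 1.2+4 = 5.2).
Mode = (α−1)/β = 17.4/5.2 = 3.346.
Mean = α/β = 18.4/5.2 = 3.538.
Right-skewed posterior ⇒ mode < mean.

MAP = 3.346, posterior mean = 3.538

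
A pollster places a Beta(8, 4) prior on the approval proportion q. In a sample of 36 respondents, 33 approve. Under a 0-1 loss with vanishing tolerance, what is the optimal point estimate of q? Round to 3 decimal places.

0.870

Posterior: Beta(8+33, 4+3) = Beta(41, 7).
Mode = (41−1)/(41+7−2) = 40/46 = 0.870.
Mean = 41/(41+7) = 41/48 = 0.854.
This is the posterior mode — the MAP estimate.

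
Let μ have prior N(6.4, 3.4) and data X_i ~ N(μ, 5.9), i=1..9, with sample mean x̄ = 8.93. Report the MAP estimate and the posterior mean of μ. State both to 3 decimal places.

MAP = 8.521; posterior mean = 8.521

Posterior for μ is Normal. Precision-weighted mean: (1/3.4·6.4 + 9/5.9·8.93) / (1/3.4 + 9/5.9) = 8.521.
A Normal posterior is symmetric, so mode = mean.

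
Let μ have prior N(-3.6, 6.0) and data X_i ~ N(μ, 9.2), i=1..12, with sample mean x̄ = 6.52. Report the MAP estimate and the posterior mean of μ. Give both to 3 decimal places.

μ_MAP = 5.373, E[μ|data] = 5.373

Posterior for μ is Normal. Precision-weighted mean: (1/6.0·-3.6 + 12/9.2·6.52) / (1/6.0 + 12/9.2) = 5.373.
A Normal posterior is symmetric, so mode = mean.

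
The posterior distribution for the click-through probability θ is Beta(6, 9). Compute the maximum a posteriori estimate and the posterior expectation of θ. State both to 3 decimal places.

Mode = (6−1)/(6+9−2) = 5/13 = 0.385.
Mean = 6/(6+9) = 6/15 = 0.400.
Mean > mode: the posterior has a right tail.

θ_MAP = 0.385, E[θ|data] = 0.400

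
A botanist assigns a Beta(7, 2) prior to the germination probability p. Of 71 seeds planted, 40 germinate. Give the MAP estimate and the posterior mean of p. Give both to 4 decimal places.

MAP = 0.5897; posterior mean = 0.5875

Posterior: Beta(7+40, 2+31) = Beta(47, 33).
Mode = (47−1)/(47+33−2) = 46/78 = 0.5897.
Mean = 47/(47+33) = 47/80 = 0.5875.
Mode > mean: the posterior has a left tail.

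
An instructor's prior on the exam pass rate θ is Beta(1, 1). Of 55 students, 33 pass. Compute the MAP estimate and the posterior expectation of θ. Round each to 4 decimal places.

θ_MAP = 0.6000, E[θ|data] = 0.5965

Posterior: Beta(1+33, 1+22) = Beta(34, 23).
Mode = (34−1)/(34+23−2) = 33/55 = 0.6000.
Mean = 34/(34+23) = 34/57 = 0.5965.
The posterior is left-skewed, so the mode exceeds the mean.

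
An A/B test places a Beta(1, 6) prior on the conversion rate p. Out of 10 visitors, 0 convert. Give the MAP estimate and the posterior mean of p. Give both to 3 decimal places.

Posterior: Beta(1+0, 6+10) = Beta(1, 16).
Since α = 1 ≤ 1 and β > 1, the Beta density is monotone decreasing on [0,1]; the mode is at 0.
Mean = 1/(1+16) = 0.059.

p_MAP = 0.000, E[p|data] = 0.059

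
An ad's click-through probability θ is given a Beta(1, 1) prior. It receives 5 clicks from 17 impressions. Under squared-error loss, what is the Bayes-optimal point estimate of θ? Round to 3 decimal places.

Posterior: Beta(1+5, 1+12) = Beta(6, 13).
Mode = (6−1)/(6+13−2) = 5/17 = 0.294.
Mean = 6/(6+13) = 6/19 = 0.316.
Squared-error loss ⇒ the optimal estimator is the posterior mean.

0.316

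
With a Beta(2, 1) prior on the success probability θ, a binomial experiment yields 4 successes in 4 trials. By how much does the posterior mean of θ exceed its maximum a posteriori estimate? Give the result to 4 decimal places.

-0.1429

Posterior: Beta(2+4, 1+0) = Beta(6, 1).
Since β = 1 ≤ 1 and α > 1, the Beta density is monotone increasing on [0,1]; the mode is at 1.
Mean = 6/(6+1) = 0.8571.
Difference = 0.8571 − 1.0000 = -0.1429.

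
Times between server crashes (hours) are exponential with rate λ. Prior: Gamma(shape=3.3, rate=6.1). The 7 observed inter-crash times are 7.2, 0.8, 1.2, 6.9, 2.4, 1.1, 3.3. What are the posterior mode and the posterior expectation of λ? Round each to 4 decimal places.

Σ times = 22.9. Posterior: Gamma(shape = 3.3+7 = 10.3, rate = 6.1+22.9 = 29.0).
Mode = (α−1)/β = 9.3/29.0 = 0.3207.
Mean = α/β = 10.3/29.0 = 0.3552.

MAP: 0.3207. Posterior mean: 0.3552.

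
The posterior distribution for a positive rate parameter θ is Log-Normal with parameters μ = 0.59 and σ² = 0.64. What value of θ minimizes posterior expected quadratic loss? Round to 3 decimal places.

Mode = exp(μ − σ²) = exp(-0.05) = 0.951.
Mean = exp(μ + σ²/2) = exp(0.910) = 2.484.
Quadratic loss ⇒ the optimal estimator is the posterior mean.

2.484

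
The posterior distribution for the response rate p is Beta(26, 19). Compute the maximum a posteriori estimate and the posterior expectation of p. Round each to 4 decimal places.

Mode = (26−1)/(26+19−2) = 25/43 = 0.5814.
Mean = 26/(26+19) = 26/45 = 0.5778.

MAP = 0.5814; posterior mean = 0.5778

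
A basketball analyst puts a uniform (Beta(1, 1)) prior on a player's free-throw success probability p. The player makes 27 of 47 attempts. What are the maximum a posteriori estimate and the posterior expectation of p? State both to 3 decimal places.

MAP: 0.574. Posterior mean: 0.571.

Posterior: Beta(1+27, 1+20) = Beta(28, 21).
Mode = (28−1)/(28+21−2) = 27/47 = 0.574.
With a flat prior the MAP equals the MLE, 27/47.
Mean = 28/(28+21) = 28/49 = 0.571.
Mode > mean: the posterior has a left tail.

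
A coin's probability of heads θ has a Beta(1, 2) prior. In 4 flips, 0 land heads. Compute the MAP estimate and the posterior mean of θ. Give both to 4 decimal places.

Posterior: Beta(1+0, 2+4) = Beta(1, 6).
Since α = 1 ≤ 1 and β > 1, the Beta density is monotone decreasing on [0,1]; the mode is at 0.
Mean = 1/(1+6) = 0.1429.
The posterior is right-skewed, so the mean exceeds the mode.

MAP = 0.0000; posterior mean = 0.1429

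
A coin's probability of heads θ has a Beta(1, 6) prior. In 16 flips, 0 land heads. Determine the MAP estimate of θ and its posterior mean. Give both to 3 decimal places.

MAP estimate = 0.000, posterior mean = 0.043

Posterior: Beta(1+0, 6+16) = Beta(1, 22).
Since α = 1 ≤ 1 and β > 1, the Beta density is monotone decreasing on [0,1]; the mode is at 0.
Mean = 1/(1+22) = 0.043.
The posterior is right-skewed, so the mean exceeds the mode.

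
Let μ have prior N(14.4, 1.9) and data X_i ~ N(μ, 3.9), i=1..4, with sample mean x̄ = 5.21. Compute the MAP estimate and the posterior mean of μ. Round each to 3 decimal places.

Posterior for μ is Normal. Precision-weighted mean: (1/1.9·14.4 + 4/3.9·5.21) / (1/1.9 + 4/3.9) = 8.327.
A Normal posterior is symmetric, so mode = mean.

MAP = 8.327, posterior mean = 8.327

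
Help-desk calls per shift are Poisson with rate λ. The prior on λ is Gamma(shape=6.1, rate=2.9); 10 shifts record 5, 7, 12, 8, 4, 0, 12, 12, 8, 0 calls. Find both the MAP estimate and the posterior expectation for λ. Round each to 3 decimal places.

Σ counts = 68. Posterior: Gamma(shape = 6.1+68 = 74.1, rate = 2.9+10 = 12.9).
Mode = (α−1)/β = 73.1/12.9 = 5.667.
Mean = α/β = 74.1/12.9 = 5.744.

MAP estimate = 5.667, posterior expectation = 5.744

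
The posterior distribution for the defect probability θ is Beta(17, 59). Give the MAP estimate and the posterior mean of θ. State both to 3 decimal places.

Mode = (17−1)/(17+59−2) = 16/74 = 0.216.
Mean = 17/(17+59) = 17/76 = 0.224.
The posterior is right-skewed, so the mean exceeds the mode.

θ_MAP = 0.216, E[θ|data] = 0.224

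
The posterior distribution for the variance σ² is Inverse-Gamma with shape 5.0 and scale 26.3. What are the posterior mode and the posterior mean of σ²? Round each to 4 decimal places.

σ²_MAP = 4.3833, E[σ²|data] = 6.5750

Mode = β/(α+1) = 26.3/6.0 = 4.3833.
Mean = β/(α−1) = 26.3/4.0 = 6.5750.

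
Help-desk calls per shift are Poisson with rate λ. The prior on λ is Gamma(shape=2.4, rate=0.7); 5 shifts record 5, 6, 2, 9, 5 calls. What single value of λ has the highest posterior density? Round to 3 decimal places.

Σ counts = 27. Posterior: Gamma(shape = 2.4+27 = 29.4, rate = 0.7+5 = 5.7).
Mode = (α−1)/β = 28.4/5.7 = 4.982.
Mean = α/β = 29.4/5.7 = 5.158.
This is the posterior mode — the MAP estimate.

4.982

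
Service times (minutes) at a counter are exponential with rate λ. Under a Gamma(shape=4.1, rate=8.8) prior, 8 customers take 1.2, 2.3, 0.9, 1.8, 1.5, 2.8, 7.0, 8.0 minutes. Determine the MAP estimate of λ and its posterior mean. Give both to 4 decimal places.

Σ times = 25.5. Posterior: Gamma(shape = 4.1+8 = 12.1, rate = 8.8+25.5 = 34.3).
Mode = (α−1)/β = 11.1/34.3 = 0.3236.
Mean = α/β = 12.1/34.3 = 0.3528.
The mean is pulled above the mode by the posterior's right skew.

MAP = 0.3236; posterior mean = 0.3528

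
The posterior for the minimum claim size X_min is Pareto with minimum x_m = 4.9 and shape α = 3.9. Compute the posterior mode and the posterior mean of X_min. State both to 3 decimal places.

The Pareto density is strictly decreasing on [x_m, ∞), so the mode is x_m = 4.900.
Mean = α·x_m/(α−1) = 3.9·4.9/2.9 = 6.590.

X_min_MAP = 4.900, E[X_min|data] = 6.590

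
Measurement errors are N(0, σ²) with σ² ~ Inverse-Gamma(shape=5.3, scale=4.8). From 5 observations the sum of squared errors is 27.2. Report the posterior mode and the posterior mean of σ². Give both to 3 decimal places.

MAP = 2.091; posterior mean = 2.706

Posterior: Inverse-Gamma(shape = 5.3+5/2 = 7.8, scale = 4.8+27.2/2 = 18.4).
Mode = β/(α+1) = 18.4/8.8 = 2.091.
Mean = β/(α−1) = 18.4/6.8 = 2.706.
The posterior is right-skewed, so the mean exceeds the mode.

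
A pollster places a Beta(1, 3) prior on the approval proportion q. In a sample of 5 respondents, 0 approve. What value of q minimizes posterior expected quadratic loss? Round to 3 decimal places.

0.111

Posterior: Beta(1+0, 3+5) = Beta(1, 8).
Since α = 1 ≤ 1 and β > 1, the Beta density is monotone decreasing on [0,1]; the mode is at 0.
Mean = 1/(1+8) = 0.111.
Quadratic loss ⇒ the optimal estimator is the posterior mean.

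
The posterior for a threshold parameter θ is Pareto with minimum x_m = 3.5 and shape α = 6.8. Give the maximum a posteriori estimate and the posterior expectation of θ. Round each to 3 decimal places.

maximum a posteriori estimate = 3.500, posterior expectation = 4.103

The Pareto density is strictly decreasing on [x_m, ∞), so the mode is x_m = 3.500.
Mean = α·x_m/(α−1) = 6.8·3.5/5.8 = 4.103.
Mean > mode: the posterior has a right tail.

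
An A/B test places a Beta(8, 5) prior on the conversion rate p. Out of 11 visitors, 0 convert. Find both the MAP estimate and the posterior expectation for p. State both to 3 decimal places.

p_MAP = 0.318, E[p|data] = 0.333

Posterior: Beta(8+0, 5+11) = Beta(8, 16).
Mode = (8−1)/(8+16−2) = 7/22 = 0.318.
Mean = 8/(8+16) = 8/24 = 0.333.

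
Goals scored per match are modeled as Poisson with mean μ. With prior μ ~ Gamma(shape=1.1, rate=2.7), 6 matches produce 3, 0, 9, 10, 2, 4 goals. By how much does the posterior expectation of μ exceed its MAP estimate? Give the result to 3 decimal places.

0.115

Σ counts = 28. Posterior: Gamma(shape = 1.1+28 = 29.1, rate = 2.7+6 = 8.7).
Mode = (α−1)/β = 28.1/8.7 = 3.230.
Mean = α/β = 29.1/8.7 = 3.345.
Difference = 3.345 − 3.230 = 0.115.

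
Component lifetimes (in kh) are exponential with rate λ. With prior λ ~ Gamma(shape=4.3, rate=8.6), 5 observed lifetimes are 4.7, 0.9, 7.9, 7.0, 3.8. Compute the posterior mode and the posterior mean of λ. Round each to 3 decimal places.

MAP: 0.252. Posterior mean: 0.283.

Σ times = 24.3. Posterior: Gamma(shape = 4.3+5 = 9.3, rate = 8.6+24.3 = 32.9).
Mode = (α−1)/β = 8.3/32.9 = 0.252.
Mean = α/β = 9.3/32.9 = 0.283.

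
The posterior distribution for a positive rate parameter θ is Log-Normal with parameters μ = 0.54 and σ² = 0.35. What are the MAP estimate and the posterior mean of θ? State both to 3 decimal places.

MAP = 1.209, posterior mean = 2.044

Mode = exp(μ − σ²) = exp(0.19) = 1.209.
Mean = exp(μ + σ²/2) = exp(0.715) = 2.044.
The mean is pulled above the mode by the posterior's right skew.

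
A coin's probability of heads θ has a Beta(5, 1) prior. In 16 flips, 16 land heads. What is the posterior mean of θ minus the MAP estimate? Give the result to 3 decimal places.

-0.045

Posterior: Beta(5+16, 1+0) = Beta(21, 1).
Since β = 1 ≤ 1 and α > 1, the Beta density is monotone increasing on [0,1]; the mode is at 1.
Mean = 21/(21+1) = 0.955.
Difference = 0.955 − 1.000 = -0.045.
The mean is pulled below the mode by the posterior's left skew.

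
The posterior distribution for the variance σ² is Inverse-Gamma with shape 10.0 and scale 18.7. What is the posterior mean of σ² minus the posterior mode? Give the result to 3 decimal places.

Mode = β/(α+1) = 18.7/11.0 = 1.700.
Mean = β/(α−1) = 18.7/9.0 = 2.078.
Difference = 2.078 − 1.700 = 0.378.

0.378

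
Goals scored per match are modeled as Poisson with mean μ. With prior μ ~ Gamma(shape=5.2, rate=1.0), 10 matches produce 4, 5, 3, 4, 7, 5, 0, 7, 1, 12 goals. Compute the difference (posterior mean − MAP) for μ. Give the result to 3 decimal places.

0.091

Σ counts = 48. Posterior: Gamma(shape = 5.2+48 = 53.2, rate = 1.0+10 = 11.0).
Mode = (α−1)/β = 52.2/11.0 = 4.745.
Mean = α/β = 53.2/11.0 = 4.836.
Difference = 4.836 − 4.745 = 0.091.
The mean is pulled above the mode by the posterior's right skew.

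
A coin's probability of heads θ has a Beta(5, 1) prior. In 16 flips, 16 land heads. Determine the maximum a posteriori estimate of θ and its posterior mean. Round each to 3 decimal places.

Posterior: Beta(5+16, 1+0) = Beta(21, 1).
Since β = 1 ≤ 1 and α > 1, the Beta density is monotone increasing on [0,1]; the mode is at 1.
Mean = 21/(21+1) = 0.955.

MAP = 1.000; posterior mean = 0.955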